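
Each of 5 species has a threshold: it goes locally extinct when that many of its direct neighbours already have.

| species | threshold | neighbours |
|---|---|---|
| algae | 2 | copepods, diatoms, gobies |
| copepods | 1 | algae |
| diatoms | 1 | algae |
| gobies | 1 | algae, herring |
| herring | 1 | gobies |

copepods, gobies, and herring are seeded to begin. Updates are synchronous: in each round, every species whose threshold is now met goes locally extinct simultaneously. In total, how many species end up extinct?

Round 1 — copepods, gobies, herring go locally extinct (initial).
Round 2 — checking thresholds:
  algae: 2 of 3 neighbours ≥ 2, goes locally extinct.
Round 3 — checking thresholds:
  diatoms: 1 of 1 neighbours ≥ 1, goes locally extinct.
Round 4 — no new extinctions; cascade stops.

5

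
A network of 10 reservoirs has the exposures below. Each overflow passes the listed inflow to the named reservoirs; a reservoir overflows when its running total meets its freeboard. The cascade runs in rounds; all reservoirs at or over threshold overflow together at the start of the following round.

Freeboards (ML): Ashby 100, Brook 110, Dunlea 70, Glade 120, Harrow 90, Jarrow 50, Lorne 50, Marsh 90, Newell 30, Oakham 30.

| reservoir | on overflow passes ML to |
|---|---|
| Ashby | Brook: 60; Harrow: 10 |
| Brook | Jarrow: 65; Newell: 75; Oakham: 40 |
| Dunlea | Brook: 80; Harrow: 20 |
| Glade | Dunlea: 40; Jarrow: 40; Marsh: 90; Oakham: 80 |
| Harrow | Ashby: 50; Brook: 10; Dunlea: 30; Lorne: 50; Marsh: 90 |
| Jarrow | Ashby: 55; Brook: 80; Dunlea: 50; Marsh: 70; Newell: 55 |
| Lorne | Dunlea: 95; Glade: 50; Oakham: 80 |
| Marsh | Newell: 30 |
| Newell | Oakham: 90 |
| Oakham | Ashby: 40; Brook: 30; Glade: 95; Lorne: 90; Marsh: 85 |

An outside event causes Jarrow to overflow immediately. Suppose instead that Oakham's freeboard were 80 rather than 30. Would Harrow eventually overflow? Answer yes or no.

With Oakham's freeboard at 80:
Round 1 — Jarrow overflows (initial).
  Ashby: +55 → 55 < 100
  Brook: +80 → 80 < 110
  Dunlea: +50 → 50 < 70
  Marsh: +70 → 70 < 90
  Newell: +55 → 55 ≥ 30
Round 2 — Newell overflows.
  Oakham: +90 → 90 ≥ 80
Round 3 — Oakham overflows.
  Ashby: +40 → 95 < 100
  Brook: +30 → 110 ≥ 110
  Glade: +95 → 95 < 120
  Lorne: +90 → 90 ≥ 50
  Marsh: +85 → 155 ≥ 90
Round 4 — Brook, Lorne, Marsh overflow.
  Dunlea: +95 → 145 ≥ 70
  Glade: +50 → 145 ≥ 120
Round 5 — Dunlea, Glade overflow.
  Harrow: +20 → 20 < 90
No further overflows.

no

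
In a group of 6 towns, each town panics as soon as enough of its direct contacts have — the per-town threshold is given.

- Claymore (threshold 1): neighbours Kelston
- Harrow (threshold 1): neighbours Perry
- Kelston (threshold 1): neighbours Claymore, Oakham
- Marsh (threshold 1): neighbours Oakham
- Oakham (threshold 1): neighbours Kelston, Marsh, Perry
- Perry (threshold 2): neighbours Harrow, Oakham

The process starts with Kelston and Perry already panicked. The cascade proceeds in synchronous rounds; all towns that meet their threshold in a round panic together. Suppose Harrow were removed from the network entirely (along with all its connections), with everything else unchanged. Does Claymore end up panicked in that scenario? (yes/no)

yes

With Harrow removed:
Round 1 — Kelston, Perry panic (initial).
Round 2 — checking thresholds:
  Claymore: 1 of 1 neighbours ≥ 1, panics.
  Oakham: 2 of 3 neighbours ≥ 1, panics.
Round 3 — checking thresholds:
  Marsh: 1 of 1 neighbours ≥ 1, panics.
Round 4 — no new panics; cascade stops.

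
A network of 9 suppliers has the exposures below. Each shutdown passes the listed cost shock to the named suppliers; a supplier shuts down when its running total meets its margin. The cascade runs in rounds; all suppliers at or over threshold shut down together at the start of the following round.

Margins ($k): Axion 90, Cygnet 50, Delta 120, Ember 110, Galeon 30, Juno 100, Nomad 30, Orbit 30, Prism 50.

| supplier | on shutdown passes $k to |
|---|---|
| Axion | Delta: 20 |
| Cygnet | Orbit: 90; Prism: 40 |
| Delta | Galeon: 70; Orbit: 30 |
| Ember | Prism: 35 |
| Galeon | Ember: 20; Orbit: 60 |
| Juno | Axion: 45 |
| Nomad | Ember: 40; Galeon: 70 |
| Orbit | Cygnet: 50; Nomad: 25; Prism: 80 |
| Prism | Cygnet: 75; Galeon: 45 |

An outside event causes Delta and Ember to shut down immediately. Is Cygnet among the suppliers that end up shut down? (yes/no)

Round 1 — Delta, Ember shut down (initial).
  Galeon: +70 → 70 ≥ 30
  Orbit: +30 → 30 ≥ 30
  Prism: +35 → 35 < 50
Round 2 — Galeon, Orbit shut down.
  Cygnet: +50 → 50 ≥ 50
  Nomad: +25 → 25 < 30
  Prism: +80 → 115 ≥ 50
Round 3 — Cygnet, Prism shut down.
No further shutdowns.

yes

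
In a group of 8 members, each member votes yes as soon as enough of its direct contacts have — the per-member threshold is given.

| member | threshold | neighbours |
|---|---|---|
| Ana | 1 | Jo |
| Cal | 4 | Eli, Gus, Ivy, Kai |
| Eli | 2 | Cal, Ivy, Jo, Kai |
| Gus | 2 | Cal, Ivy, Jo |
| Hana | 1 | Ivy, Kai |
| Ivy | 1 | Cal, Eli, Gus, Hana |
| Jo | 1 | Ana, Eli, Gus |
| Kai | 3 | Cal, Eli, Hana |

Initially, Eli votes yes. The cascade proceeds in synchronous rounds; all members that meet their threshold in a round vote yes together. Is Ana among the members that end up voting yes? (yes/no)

yes

Round 1 — Eli votes yes (initial).
Round 2 — checking thresholds:
  Cal: 1 of 4 neighbours < 4, below threshold.
  Ivy: 1 of 4 neighbours ≥ 1, votes yes.
  Jo: 1 of 3 neighbours ≥ 1, votes yes.
  Kai: 1 of 3 neighbours < 3, below threshold.
Round 3 — checking thresholds:
  Ana: 1 of 1 neighbours ≥ 1, votes yes.
  Cal: 2 of 4 neighbours < 4, below threshold.
  Gus: 2 of 3 neighbours ≥ 2, votes yes.
  Hana: 1 of 2 neighbours ≥ 1, votes yes.
  Kai: 1 of 3 neighbours < 3, below threshold.
Round 4 — no new yes votes; cascade stops.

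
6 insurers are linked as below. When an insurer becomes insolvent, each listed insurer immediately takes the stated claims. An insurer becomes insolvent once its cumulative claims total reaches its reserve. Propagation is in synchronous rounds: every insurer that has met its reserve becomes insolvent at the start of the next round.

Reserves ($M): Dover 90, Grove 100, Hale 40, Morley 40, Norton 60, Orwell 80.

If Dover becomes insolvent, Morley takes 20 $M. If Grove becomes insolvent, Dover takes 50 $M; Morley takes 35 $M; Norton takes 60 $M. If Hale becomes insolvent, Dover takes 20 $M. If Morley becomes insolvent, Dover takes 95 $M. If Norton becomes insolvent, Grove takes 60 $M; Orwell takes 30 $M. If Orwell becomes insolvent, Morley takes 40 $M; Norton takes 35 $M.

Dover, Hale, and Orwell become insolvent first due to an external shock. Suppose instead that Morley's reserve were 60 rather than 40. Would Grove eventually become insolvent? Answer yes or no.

no

With Morley's reserve at 60:
Round 1 — Dover, Hale, Orwell become insolvent (initial).
  Morley: +20+40 → 60 ≥ 60
  Norton: +35 → 35 < 60
Round 2 — Morley becomes insolvent.
No further insolvencies.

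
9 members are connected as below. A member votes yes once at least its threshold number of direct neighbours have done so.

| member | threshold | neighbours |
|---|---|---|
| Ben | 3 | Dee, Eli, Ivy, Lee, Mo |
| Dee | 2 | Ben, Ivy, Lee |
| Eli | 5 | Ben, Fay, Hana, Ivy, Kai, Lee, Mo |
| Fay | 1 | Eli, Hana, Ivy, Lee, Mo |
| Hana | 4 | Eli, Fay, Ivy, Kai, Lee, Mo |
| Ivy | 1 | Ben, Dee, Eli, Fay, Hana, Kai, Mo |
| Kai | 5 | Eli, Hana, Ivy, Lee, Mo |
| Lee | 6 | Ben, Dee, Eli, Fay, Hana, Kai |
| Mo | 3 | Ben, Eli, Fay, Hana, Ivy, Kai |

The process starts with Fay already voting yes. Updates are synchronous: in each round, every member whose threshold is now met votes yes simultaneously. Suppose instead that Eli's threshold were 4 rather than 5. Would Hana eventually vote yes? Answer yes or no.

no

With Eli's threshold at 4:
Round 1 — Fay votes yes (initial).
Round 2 — checking thresholds:
  Eli: 1 of 7 neighbours < 4, not yet.
  Hana: 1 of 6 neighbours < 4, not yet.
  Ivy: 1 of 7 neighbours ≥ 1, votes yes.
  Lee: 1 of 6 neighbours < 6, not yet.
  Mo: 1 of 6 neighbours < 3, not yet.
Round 3 — no new yes votes; cascade stops.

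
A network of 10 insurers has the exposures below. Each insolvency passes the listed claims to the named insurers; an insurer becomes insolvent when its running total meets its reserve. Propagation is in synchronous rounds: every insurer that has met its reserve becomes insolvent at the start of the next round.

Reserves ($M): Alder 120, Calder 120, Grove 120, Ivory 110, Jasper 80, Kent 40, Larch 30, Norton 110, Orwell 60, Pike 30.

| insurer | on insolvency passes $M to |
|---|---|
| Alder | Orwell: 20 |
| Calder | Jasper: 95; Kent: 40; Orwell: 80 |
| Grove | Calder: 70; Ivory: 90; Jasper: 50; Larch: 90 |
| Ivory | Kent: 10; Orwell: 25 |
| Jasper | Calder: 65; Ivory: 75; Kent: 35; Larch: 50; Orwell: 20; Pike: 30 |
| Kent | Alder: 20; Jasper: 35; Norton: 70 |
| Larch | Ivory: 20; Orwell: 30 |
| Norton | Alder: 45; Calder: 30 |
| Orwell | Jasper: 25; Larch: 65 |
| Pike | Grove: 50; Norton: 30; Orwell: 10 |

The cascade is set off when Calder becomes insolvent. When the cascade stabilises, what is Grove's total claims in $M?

50

Round 1 — Calder becomes insolvent (initial).
  Jasper: +95 → 95 ≥ 80
  Kent: +40 → 40 ≥ 40
  Orwell: +80 → 80 ≥ 60
Round 2 — Jasper, Kent, Orwell become insolvent.
  Alder: +20 → 20 < 120
  Ivory: +75 → 75 < 110
  Larch: +50+65 → 115 ≥ 30
  Norton: +70 → 70 < 110
  Pike: +30 → 30 ≥ 30
Round 3 — Larch, Pike become insolvent.
  Grove: +50 → 50 < 120
  Ivory: +20 → 95 < 110
  Norton: +30 → 100 < 110
No further insolvencies.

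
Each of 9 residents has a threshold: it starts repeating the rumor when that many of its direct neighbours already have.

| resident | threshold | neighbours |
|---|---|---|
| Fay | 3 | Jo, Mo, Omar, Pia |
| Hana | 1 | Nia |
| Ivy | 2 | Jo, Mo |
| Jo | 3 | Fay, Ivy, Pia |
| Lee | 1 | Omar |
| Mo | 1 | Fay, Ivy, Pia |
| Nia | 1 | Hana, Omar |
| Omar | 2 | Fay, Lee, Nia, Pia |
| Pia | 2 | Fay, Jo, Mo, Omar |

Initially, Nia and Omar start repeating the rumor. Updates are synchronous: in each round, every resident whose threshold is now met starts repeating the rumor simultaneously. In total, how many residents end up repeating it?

Round 1 — Nia, Omar start repeating the rumor (initial).
Round 2 — checking thresholds:
  Fay: 1 of 4 neighbours < 3, not yet.
  Hana: 1 of 1 neighbours ≥ 1, starts repeating the rumor.
  Lee: 1 of 1 neighbours ≥ 1, starts repeating the rumor.
  Pia: 1 of 4 neighbours < 2, not yet.
Round 3 — no new spreads; cascade stops.

4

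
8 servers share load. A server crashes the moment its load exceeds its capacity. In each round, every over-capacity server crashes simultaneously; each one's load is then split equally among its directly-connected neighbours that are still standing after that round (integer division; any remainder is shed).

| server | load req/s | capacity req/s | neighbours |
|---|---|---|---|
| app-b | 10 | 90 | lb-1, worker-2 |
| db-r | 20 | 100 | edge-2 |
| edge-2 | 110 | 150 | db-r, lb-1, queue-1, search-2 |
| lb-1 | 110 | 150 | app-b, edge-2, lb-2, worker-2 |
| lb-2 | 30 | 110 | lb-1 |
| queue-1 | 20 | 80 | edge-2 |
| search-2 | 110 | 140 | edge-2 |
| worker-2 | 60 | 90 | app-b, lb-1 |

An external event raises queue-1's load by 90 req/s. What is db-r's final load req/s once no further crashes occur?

Round 1 — queue-1 at 110 > 80. queue-1 crashes.
  queue-1 sheds 110 req/s to edge-2: 110 each.
    edge-2: 110+110 = 220 > 150
Round 2 — edge-2 crashes.
  edge-2 sheds 220 req/s to db-r, lb-1, search-2: 73 each (1 lost).
    db-r: 20+73 = 93 ≤ 100
    lb-1: 110+73 = 183 > 150
    search-2: 110+73 = 183 > 140
Round 3 — lb-1, search-2 crash.
  lb-1 sheds 183 req/s to app-b, lb-2, worker-2: 61 each.
    app-b: 10+61 = 71 ≤ 90
    lb-2: 30+61 = 91 ≤ 110
    worker-2: 60+61 = 121 > 90
  search-2 sheds 183 req/s: no online neighbours, lost.
Round 4 — worker-2 crashes.
  worker-2 sheds 121 req/s to app-b: 121 each.
    app-b: 71+121 = 192 > 90
Round 5 — app-b crashes.
  app-b sheds 192 req/s: no online neighbours, lost.
No further crashes.

93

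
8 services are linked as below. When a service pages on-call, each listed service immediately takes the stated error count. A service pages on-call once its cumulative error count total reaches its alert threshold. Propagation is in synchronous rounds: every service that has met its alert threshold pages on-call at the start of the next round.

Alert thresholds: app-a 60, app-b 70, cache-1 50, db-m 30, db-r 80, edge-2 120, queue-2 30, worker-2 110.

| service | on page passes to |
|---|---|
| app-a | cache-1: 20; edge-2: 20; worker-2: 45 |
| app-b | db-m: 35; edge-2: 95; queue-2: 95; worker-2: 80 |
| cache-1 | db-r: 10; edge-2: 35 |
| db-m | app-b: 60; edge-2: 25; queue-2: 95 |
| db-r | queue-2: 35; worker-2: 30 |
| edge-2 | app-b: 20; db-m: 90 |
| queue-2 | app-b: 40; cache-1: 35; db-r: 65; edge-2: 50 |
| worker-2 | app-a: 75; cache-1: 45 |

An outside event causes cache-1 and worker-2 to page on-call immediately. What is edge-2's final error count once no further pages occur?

Round 1 — cache-1, worker-2 page on-call (initial).
  app-a: +75 → 75 ≥ 60
  db-r: +10 → 10 < 80
  edge-2: +35 → 35 < 120
Round 2 — app-a pages on-call.
  edge-2: +20 → 55 < 120
No further pages.

55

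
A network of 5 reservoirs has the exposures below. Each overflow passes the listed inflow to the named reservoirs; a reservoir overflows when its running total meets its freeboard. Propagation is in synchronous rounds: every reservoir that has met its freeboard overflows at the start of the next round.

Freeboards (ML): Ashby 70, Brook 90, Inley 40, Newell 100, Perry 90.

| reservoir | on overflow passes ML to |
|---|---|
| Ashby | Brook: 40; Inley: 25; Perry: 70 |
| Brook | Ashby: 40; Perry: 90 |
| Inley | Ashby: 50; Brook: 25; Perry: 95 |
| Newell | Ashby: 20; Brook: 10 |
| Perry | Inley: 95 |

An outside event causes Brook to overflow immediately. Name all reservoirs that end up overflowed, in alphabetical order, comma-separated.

Ashby, Brook, Inley, Perry

Round 1 — Brook overflows (initial).
  Ashby: +40 → 40 < 70
  Perry: +90 → 90 ≥ 90
Round 2 — Perry overflows.
  Inley: +95 → 95 ≥ 40
Round 3 — Inley overflows.
  Ashby: +50 → 90 ≥ 70
Round 4 — Ashby overflows.
No further overflows.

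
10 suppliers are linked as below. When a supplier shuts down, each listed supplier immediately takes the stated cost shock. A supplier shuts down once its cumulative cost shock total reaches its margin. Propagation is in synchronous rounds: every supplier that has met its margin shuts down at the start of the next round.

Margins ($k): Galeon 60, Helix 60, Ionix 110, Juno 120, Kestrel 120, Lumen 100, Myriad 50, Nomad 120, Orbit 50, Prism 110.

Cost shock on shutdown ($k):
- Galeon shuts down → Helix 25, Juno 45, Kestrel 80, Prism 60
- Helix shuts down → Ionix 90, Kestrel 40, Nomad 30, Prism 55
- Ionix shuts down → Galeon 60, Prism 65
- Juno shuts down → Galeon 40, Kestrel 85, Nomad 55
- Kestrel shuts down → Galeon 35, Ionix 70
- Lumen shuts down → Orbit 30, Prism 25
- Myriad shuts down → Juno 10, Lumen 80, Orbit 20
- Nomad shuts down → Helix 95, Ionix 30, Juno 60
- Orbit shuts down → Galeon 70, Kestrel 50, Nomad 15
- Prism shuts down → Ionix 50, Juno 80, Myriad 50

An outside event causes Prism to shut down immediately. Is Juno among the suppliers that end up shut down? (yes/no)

no

Round 1 — Prism shuts down (initial).
  Ionix: +50 → 50 < 110
  Juno: +80 → 80 < 120
  Myriad: +50 → 50 ≥ 50
Round 2 — Myriad shuts down.
  Juno: +10 → 90 < 120
  Lumen: +80 → 80 < 100
  Orbit: +20 → 20 < 50
No further shutdowns.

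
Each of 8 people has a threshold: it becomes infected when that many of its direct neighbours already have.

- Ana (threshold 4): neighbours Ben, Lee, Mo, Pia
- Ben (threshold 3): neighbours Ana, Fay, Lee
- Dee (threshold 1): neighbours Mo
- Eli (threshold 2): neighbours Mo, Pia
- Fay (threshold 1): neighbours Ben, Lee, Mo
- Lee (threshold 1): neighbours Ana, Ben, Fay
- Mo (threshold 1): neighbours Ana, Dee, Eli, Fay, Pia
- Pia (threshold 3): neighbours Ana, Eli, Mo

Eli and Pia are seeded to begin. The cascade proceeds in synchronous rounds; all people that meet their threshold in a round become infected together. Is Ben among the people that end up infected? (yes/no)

no

Round 1 — Eli, Pia become infected (initial).
Round 2 — checking thresholds:
  Ana: 1 of 4 neighbours < 4, not yet.
  Mo: 2 of 5 neighbours ≥ 1, becomes infected.
Round 3 — checking thresholds:
  Ana: 2 of 4 neighbours < 4, not yet.
  Dee: 1 of 1 neighbours ≥ 1, becomes infected.
  Fay: 1 of 3 neighbours ≥ 1, becomes infected.
Round 4 — checking thresholds:
  Ana: 2 of 4 neighbours < 4, not yet.
  Ben: 1 of 3 neighbours < 3, not yet.
  Lee: 1 of 3 neighbours ≥ 1, becomes infected.
Round 5 — no new infections; cascade stops.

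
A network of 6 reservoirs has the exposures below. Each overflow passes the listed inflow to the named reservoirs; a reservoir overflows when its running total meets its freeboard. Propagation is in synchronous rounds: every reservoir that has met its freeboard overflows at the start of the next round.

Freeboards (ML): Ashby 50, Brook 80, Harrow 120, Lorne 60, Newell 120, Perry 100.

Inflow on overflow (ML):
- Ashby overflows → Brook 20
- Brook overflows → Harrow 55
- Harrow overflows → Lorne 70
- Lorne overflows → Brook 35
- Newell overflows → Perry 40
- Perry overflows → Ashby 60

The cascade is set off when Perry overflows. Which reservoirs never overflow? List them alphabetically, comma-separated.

Brook, Harrow, Lorne, Newell

Round 1 — Perry overflows (initial).
  Ashby: +60 → 60 ≥ 50
Round 2 — Ashby overflows.
  Brook: +20 → 20 < 80
No further overflows.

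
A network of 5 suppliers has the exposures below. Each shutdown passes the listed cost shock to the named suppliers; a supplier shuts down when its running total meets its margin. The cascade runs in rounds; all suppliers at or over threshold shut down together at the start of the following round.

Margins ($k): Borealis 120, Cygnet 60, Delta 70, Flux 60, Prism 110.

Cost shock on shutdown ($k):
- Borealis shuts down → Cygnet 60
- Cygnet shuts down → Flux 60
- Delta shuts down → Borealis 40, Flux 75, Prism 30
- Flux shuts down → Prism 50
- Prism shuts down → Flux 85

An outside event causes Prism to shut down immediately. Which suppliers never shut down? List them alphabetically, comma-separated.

Round 1 — Prism shuts down (initial).
  Flux: +85 → 85 ≥ 60
Round 2 — Flux shuts down.
No further shutdowns.

Borealis, Cygnet, Delta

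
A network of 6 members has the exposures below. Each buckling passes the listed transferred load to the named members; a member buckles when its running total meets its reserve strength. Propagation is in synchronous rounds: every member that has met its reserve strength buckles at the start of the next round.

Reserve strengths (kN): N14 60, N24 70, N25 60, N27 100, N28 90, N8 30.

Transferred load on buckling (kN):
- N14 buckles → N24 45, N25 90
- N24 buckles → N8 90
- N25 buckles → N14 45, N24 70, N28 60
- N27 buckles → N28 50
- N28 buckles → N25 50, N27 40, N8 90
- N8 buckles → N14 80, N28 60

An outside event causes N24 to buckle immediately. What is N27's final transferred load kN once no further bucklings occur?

40

Round 1 — N24 buckles (initial).
  N8: +90 → 90 ≥ 30
Round 2 — N8 buckles.
  N14: +80 → 80 ≥ 60
  N28: +60 → 60 < 90
Round 3 — N14 buckles.
  N25: +90 → 90 ≥ 60
Round 4 — N25 buckles.
  N28: +60 → 120 ≥ 90
Round 5 — N28 buckles.
  N27: +40 → 40 < 100
No further bucklings.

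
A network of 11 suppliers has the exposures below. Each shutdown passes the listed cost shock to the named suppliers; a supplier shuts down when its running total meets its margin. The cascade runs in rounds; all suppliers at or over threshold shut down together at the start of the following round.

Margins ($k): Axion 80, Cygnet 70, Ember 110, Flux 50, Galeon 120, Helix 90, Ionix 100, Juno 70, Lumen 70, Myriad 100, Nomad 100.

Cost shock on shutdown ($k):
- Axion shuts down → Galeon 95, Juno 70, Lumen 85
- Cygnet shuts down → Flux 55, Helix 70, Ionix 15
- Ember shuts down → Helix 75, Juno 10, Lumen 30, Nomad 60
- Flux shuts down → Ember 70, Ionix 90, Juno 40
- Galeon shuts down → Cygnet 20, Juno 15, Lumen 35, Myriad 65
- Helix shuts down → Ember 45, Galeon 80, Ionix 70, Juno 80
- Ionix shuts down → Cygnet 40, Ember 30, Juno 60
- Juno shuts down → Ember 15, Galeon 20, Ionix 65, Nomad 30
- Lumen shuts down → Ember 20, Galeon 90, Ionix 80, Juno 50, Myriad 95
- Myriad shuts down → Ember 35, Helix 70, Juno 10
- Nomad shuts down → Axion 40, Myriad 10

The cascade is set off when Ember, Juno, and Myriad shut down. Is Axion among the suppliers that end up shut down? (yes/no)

no

Round 1 — Ember, Juno, Myriad shut down (initial).
  Galeon: +20 → 20 < 120
  Helix: +75+70 → 145 ≥ 90
  Ionix: +65 → 65 < 100
  Lumen: +30 → 30 < 70
  Nomad: +60+30 → 90 < 100
Round 2 — Helix shuts down.
  Galeon: +80 → 100 < 120
  Ionix: +70 → 135 ≥ 100
Round 3 — Ionix shuts down.
  Cygnet: +40 → 40 < 70
No further shutdowns.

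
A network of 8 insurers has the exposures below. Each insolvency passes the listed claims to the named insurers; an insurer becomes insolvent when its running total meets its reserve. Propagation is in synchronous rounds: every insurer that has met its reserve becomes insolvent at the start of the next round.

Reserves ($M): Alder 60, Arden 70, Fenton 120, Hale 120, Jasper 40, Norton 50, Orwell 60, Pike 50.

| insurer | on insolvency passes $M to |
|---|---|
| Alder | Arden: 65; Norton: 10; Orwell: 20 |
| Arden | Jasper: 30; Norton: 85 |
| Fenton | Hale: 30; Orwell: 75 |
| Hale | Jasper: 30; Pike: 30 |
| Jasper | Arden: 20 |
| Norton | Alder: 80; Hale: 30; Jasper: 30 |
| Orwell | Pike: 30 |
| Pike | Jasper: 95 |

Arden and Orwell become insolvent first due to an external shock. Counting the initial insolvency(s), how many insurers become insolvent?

5

Round 1 — Arden, Orwell become insolvent (initial).
  Jasper: +30 → 30 < 40
  Norton: +85 → 85 ≥ 50
  Pike: +30 → 30 < 50
Round 2 — Norton becomes insolvent.
  Alder: +80 → 80 ≥ 60
  Hale: +30 → 30 < 120
  Jasper: +30 → 60 ≥ 40
Round 3 — Alder, Jasper become insolvent.
No further insolvencies.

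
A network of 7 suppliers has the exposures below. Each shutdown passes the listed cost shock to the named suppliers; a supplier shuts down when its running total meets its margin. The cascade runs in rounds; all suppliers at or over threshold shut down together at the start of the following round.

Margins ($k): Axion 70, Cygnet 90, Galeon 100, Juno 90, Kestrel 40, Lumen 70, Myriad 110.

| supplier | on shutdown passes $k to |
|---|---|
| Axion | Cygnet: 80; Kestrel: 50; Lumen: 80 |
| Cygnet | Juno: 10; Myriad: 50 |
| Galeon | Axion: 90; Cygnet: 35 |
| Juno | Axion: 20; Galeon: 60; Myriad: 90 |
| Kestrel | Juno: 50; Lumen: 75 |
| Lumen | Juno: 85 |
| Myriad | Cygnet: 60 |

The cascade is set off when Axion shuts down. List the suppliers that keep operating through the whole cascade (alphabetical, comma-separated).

Round 1 — Axion shuts down (initial).
  Cygnet: +80 → 80 < 90
  Kestrel: +50 → 50 ≥ 40
  Lumen: +80 → 80 ≥ 70
Round 2 — Kestrel, Lumen shut down.
  Juno: +50+85 → 135 ≥ 90
Round 3 — Juno shuts down.
  Galeon: +60 → 60 < 100
  Myriad: +90 → 90 < 110
No further shutdowns.

Cygnet, Galeon, Myriad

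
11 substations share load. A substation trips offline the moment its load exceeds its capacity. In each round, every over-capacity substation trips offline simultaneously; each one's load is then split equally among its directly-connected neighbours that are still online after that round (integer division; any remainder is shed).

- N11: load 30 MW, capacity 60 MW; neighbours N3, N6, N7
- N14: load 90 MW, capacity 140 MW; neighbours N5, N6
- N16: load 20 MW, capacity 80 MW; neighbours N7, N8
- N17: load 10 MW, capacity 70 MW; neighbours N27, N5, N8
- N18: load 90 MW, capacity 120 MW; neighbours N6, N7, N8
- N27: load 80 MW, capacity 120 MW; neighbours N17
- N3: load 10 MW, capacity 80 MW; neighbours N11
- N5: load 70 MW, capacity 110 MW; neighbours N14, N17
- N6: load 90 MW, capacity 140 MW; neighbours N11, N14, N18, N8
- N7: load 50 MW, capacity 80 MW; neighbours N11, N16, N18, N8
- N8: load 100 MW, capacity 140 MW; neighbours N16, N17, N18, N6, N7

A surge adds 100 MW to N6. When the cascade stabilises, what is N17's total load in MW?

Round 1 — N6 at 190 > 140. N6 trips offline.
  N6 sheds 190 MW to N11, N14, N18, N8: 47 each (2 lost).
    N11: 30+47 = 77 > 60
    N14: 90+47 = 137 ≤ 140
    N18: 90+47 = 137 > 120
    N8: 100+47 = 147 > 140
Round 2 — N11, N18, N8 trip offline.
  N11 sheds 77 MW to N3, N7: 38 each (1 lost).
    N3: 10+38 = 48 ≤ 80
    N7: 50+38 = 88 > 80
  N18 sheds 137 MW to N7: 137 each.
    N7: 88+137 = 225 > 80
  N8 sheds 147 MW to N16, N17, N7: 49 each.
    N16: 20+49 = 69 ≤ 80
    N17: 10+49 = 59 ≤ 70
    N7: 225+49 = 274 > 80
Round 3 — N7 trips offline.
  N7 sheds 274 MW to N16: 274 each.
    N16: 69+274 = 343 > 80
Round 4 — N16 trips offline.
  N16 sheds 343 MW: no online neighbours, lost.
No further trips.

59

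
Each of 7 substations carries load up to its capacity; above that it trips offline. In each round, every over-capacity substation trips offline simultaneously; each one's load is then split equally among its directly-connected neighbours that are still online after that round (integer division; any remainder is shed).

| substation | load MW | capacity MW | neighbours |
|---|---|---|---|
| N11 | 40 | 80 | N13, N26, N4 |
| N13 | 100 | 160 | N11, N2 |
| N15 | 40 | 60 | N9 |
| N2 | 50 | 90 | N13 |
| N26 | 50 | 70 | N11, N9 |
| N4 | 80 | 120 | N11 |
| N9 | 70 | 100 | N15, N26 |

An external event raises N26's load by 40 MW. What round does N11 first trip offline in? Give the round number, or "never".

2

Round 1 — N26 at 90 > 70. N26 trips offline.
  N26 sheds 90 MW to N11, N9: 45 each.
    N11: 40+45 = 85 > 80
    N9: 70+45 = 115 > 100
Round 2 — N11, N9 trip offline.
  N11 sheds 85 MW to N13, N4: 42 each (1 lost).
    N13: 100+42 = 142 ≤ 160
    N4: 80+42 = 122 > 120
  N9 sheds 115 MW to N15: 115 each.
    N15: 40+115 = 155 > 60
Round 3 — N15, N4 trip offline.
  N15 sheds 155 MW: no online neighbours, lost.
  N4 sheds 122 MW: no online neighbours, lost.
No further trips.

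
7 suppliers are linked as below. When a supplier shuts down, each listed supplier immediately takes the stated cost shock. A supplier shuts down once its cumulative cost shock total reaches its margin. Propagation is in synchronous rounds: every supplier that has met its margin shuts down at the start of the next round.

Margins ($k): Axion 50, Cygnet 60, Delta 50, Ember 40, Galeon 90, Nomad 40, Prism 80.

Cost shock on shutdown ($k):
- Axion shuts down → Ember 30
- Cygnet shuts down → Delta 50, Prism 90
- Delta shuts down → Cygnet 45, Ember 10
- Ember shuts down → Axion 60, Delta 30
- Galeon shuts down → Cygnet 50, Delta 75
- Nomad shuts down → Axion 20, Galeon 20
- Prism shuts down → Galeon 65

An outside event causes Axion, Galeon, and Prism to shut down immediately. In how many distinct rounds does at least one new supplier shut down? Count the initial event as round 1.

Round 1 — Axion, Galeon, Prism shut down (initial).
  Cygnet: +50 → 50 < 60
  Delta: +75 → 75 ≥ 50
  Ember: +30 → 30 < 40
Round 2 — Delta shuts down.
  Cygnet: +45 → 95 ≥ 60
  Ember: +10 → 40 ≥ 40
Round 3 — Cygnet, Ember shut down.
No further shutdowns.

3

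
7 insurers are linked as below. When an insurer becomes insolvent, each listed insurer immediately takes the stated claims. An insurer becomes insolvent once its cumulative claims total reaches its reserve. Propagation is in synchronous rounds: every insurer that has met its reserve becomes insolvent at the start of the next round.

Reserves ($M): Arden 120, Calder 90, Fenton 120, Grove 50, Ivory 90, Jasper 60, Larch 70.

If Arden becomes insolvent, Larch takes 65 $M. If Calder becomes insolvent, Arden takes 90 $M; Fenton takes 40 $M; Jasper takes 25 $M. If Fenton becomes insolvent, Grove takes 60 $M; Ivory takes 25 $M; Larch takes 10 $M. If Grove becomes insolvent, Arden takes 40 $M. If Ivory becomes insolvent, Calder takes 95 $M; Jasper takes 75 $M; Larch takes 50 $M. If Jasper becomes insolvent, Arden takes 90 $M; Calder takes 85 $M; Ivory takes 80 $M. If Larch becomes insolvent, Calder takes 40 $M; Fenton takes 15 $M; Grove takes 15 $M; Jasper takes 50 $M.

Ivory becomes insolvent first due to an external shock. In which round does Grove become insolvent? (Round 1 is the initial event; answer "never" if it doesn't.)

never

Round 1 — Ivory becomes insolvent (initial).
  Calder: +95 → 95 ≥ 90
  Jasper: +75 → 75 ≥ 60
  Larch: +50 → 50 < 70
Round 2 — Calder, Jasper become insolvent.
  Arden: +90+90 → 180 ≥ 120
  Fenton: +40 → 40 < 120
Round 3 — Arden becomes insolvent.
  Larch: +65 → 115 ≥ 70
Round 4 — Larch becomes insolvent.
  Fenton: +15 → 55 < 120
  Grove: +15 → 15 < 50
No further insolvencies.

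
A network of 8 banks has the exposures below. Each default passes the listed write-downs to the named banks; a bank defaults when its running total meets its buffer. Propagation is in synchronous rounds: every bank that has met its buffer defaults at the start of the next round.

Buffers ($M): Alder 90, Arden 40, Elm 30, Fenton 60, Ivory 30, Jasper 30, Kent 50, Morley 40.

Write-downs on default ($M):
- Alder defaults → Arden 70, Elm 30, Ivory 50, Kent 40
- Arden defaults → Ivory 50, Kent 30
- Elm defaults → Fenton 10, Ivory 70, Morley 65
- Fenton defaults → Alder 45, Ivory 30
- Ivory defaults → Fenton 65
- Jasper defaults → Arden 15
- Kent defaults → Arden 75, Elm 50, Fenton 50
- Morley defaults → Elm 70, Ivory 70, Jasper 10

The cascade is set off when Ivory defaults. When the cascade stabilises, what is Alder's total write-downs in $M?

Round 1 — Ivory defaults (initial).
  Fenton: +65 → 65 ≥ 60
Round 2 — Fenton defaults.
  Alder: +45 → 45 < 90
No further defaults.

45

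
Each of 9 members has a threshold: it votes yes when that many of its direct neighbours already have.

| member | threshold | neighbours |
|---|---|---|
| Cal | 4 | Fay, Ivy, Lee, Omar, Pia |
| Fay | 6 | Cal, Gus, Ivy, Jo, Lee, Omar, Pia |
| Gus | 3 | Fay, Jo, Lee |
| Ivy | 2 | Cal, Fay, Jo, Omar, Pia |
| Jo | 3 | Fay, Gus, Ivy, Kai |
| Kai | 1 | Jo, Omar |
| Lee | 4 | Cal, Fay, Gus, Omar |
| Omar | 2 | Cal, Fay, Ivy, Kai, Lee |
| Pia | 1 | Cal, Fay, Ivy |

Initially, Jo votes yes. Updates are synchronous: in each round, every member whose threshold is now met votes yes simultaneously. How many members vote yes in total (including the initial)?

2

Round 1 — Jo votes yes (initial).
Round 2 — checking thresholds:
  Fay: 1 of 7 neighbours < 6, not yet.
  Gus: 1 of 3 neighbours < 3, not yet.
  Ivy: 1 of 5 neighbours < 2, not yet.
  Kai: 1 of 2 neighbours ≥ 1, votes yes.
Round 3 — no new yes votes; cascade stops.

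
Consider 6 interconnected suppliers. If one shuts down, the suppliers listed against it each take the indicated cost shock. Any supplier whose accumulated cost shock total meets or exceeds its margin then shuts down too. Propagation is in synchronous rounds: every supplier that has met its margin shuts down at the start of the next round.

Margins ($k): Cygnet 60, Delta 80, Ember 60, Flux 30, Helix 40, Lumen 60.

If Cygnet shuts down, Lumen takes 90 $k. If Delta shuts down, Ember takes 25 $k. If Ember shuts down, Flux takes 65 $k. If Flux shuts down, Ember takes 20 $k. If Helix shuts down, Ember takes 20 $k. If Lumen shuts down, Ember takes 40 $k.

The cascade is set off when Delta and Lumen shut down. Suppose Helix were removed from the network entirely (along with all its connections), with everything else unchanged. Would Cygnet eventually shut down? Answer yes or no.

no

With Helix removed:
Round 1 — Delta, Lumen shut down (initial).
  Ember: +25+40 → 65 ≥ 60
Round 2 — Ember shuts down.
  Flux: +65 → 65 ≥ 30
Round 3 — Flux shuts down.
No further shutdowns.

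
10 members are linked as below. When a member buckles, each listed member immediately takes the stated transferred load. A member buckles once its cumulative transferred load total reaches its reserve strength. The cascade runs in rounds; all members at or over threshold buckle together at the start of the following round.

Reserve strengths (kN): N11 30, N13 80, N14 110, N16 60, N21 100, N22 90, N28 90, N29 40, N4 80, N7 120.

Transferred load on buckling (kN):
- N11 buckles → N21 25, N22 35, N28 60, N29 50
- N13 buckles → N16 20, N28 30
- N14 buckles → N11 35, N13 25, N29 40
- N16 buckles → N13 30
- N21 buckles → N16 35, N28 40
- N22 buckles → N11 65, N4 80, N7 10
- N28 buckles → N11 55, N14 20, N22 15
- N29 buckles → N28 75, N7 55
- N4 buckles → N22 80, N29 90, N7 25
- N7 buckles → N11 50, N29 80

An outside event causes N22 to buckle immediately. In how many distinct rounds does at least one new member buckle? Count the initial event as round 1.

Round 1 — N22 buckles (initial).
  N11: +65 → 65 ≥ 30
  N4: +80 → 80 ≥ 80
  N7: +10 → 10 < 120
Round 2 — N11, N4 buckle.
  N21: +25 → 25 < 100
  N28: +60 → 60 < 90
  N29: +50+90 → 140 ≥ 40
  N7: +25 → 35 < 120
Round 3 — N29 buckles.
  N28: +75 → 135 ≥ 90
  N7: +55 → 90 < 120
Round 4 — N28 buckles.
  N14: +20 → 20 < 110
No further bucklings.

4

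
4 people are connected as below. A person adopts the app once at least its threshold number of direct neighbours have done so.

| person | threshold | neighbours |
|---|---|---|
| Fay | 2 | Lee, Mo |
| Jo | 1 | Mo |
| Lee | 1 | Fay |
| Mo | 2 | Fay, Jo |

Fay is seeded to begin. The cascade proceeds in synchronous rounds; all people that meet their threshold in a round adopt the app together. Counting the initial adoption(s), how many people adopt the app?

2

Round 1 — Fay adopts the app (initial).
Round 2 — checking thresholds:
  Lee: 1 of 1 neighbours ≥ 1, adopts the app.
  Mo: 1 of 2 neighbours < 2, holds.
Round 3 — no new adoptions; cascade stops.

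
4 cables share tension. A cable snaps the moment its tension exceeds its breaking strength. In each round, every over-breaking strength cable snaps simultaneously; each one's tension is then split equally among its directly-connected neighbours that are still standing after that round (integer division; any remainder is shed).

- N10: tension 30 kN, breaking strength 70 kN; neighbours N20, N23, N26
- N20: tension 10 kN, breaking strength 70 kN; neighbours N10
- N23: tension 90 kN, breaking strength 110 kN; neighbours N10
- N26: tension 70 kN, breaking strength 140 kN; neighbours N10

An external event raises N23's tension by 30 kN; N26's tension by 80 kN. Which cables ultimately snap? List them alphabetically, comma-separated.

Round 1 — N23 at 120 > 110; N26 at 150 > 140. N23, N26 snap.
  N23 sheds 120 kN to N10: 120 each.
    N10: 30+120 = 150 > 70
  N26 sheds 150 kN to N10: 150 each.
    N10: 150+150 = 300 > 70
Round 2 — N10 snaps.
  N10 sheds 300 kN to N20: 300 each.
    N20: 10+300 = 310 > 70
Round 3 — N20 snaps.
  N20 sheds 310 kN: no online neighbours, lost.
No further breaks.

N10, N20, N23, N26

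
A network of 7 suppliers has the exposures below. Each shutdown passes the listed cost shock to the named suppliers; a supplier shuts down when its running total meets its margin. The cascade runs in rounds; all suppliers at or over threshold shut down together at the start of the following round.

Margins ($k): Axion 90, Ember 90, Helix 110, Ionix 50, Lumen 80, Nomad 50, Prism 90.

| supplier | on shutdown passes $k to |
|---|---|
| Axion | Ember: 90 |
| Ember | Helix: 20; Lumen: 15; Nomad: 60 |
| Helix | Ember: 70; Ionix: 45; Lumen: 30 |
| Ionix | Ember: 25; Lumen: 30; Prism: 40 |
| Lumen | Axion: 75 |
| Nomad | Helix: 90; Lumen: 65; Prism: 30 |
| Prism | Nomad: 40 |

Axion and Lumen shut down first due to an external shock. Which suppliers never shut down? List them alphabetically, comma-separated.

Ionix, Prism

Round 1 — Axion, Lumen shut down (initial).
  Ember: +90 → 90 ≥ 90
Round 2 — Ember shuts down.
  Helix: +20 → 20 < 110
  Nomad: +60 → 60 ≥ 50
Round 3 — Nomad shuts down.
  Helix: +90 → 110 ≥ 110
  Prism: +30 → 30 < 90
Round 4 — Helix shuts down.
  Ionix: +45 → 45 < 50
No further shutdowns.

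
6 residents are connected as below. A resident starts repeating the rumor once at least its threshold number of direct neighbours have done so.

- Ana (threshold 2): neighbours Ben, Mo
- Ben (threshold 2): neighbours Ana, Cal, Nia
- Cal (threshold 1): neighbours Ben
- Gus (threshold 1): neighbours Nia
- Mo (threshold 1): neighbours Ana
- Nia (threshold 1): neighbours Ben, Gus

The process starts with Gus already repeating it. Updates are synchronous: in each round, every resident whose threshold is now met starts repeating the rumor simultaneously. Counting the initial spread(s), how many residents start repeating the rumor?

Round 1 — Gus starts repeating the rumor (initial).
Round 2 — checking thresholds:
  Nia: 1 of 2 neighbours ≥ 1, starts repeating the rumor.
Round 3 — no new spreads; cascade stops.

2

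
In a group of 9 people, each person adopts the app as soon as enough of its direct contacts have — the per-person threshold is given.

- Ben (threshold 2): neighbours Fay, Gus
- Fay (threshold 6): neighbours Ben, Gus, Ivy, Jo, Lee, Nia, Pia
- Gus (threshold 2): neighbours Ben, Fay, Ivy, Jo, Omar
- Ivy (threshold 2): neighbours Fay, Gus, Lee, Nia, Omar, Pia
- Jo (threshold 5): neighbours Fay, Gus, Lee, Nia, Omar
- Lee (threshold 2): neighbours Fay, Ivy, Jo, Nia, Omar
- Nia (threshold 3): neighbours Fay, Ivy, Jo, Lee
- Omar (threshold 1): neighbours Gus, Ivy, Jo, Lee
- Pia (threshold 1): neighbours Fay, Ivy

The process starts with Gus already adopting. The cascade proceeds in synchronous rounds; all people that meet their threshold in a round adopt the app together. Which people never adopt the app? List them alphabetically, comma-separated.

Round 1 — Gus adopts the app (initial).
Round 2 — checking thresholds:
  Ben: 1 of 2 neighbours < 2, below threshold.
  Fay: 1 of 7 neighbours < 6, below threshold.
  Ivy: 1 of 6 neighbours < 2, below threshold.
  Jo: 1 of 5 neighbours < 5, below threshold.
  Omar: 1 of 4 neighbours ≥ 1, adopts the app.
Round 3 — checking thresholds:
  Ben: 1 of 2 neighbours < 2, below threshold.
  Fay: 1 of 7 neighbours < 6, below threshold.
  Ivy: 2 of 6 neighbours ≥ 2, adopts the app.
  Jo: 2 of 5 neighbours < 5, below threshold.
  Lee: 1 of 5 neighbours < 2, below threshold.
Round 4 — checking thresholds:
  Ben: 1 of 2 neighbours < 2, below threshold.
  Fay: 2 of 7 neighbours < 6, below threshold.
  Jo: 2 of 5 neighbours < 5, below threshold.
  Lee: 2 of 5 neighbours ≥ 2, adopts the app.
  Nia: 1 of 4 neighbours < 3, below threshold.
  Pia: 1 of 2 neighbours ≥ 1, adopts the app.
Round 5 — no new adoptions; cascade stops.

Ben, Fay, Jo, Nia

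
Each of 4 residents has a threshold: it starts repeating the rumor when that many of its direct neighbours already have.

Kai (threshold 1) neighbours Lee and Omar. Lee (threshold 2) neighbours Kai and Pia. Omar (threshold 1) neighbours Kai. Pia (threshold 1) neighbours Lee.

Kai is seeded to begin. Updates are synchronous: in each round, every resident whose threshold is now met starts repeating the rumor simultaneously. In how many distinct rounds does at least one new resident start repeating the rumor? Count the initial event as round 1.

2

Round 1 — Kai starts repeating the rumor (initial).
Round 2 — checking thresholds:
  Lee: 1 of 2 neighbours < 2, below threshold.
  Omar: 1 of 1 neighbours ≥ 1, starts repeating the rumor.
Round 3 — no new spreads; cascade stops.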